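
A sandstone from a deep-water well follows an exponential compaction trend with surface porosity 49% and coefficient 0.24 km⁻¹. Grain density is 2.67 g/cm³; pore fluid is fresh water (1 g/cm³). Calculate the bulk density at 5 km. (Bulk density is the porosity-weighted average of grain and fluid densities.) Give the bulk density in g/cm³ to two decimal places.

2.42 g/cm³

Porosity at depth: φ = 0.49·exp(−0.24×5) = 0.49×0.3012 = 0.1476
Bulk density: ρ_b = (1−φ)ρ_g + φ·ρ_f = 0.8524×2.67 + 0.1476×1
       = 2.276 + 0.148 = 2.424 g/cm³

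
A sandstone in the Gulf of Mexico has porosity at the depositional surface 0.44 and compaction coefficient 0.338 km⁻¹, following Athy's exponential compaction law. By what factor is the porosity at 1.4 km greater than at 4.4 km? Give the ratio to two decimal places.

φ(d₁)/φ(d₂) = e^(−c·d₁)/e^(−c·d₂) = e^{c(d₂−d₁)}
= exp(0.338 × 3) = exp(1.014) = 2.7566

2.76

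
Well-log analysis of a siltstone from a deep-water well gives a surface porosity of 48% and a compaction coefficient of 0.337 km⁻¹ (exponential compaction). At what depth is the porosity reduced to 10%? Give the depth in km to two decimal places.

Invert Athy's law: z = ln(phi₀/phi) / β
z = ln(0.48/0.1) / 0.337 = ln(4.8) / 0.337 = 1.5686 / 0.337 = 4.655 km

4.65 km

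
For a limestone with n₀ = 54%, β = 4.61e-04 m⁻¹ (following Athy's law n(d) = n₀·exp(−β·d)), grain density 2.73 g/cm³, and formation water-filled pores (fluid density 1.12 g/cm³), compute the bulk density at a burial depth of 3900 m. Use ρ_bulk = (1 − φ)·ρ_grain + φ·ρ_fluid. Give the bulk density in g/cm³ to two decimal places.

2.59 g/cm³

Working in km (1 km = 1000 m; β in km⁻¹ = β in m⁻¹ × 1000):
Porosity at depth: n = 0.54·exp(−0.461×3.9) = 0.54×0.1656 = 0.0894
Bulk density: ρ_b = (1−n)ρ_g + n·ρ_f = 0.9106×2.73 + 0.0894×1.12
       = 2.486 + 0.100 = 2.586 g/cm³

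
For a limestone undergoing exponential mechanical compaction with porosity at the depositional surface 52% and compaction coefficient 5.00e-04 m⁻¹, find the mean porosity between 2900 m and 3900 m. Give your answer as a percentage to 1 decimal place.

9.6%

Working in km (1 km = 1000 m; β in km⁻¹ = β in m⁻¹ × 1000):
⟨φ⟩ = (1/(Z₂−Z₁)) ∫ φ₀ e^(−βZ) dZ = φ₀·(e^(−β·Z₁) − e^(−β·Z₂)) / (β·(Z₂−Z₁))
e^(−0.5×2.9) = 0.2346; e^(−0.5×3.9) = 0.1423
⟨φ⟩ = 0.52 × (0.2346 − 0.1423) / (0.5 × 1) = 0.52 × 0.1846 = 0.0960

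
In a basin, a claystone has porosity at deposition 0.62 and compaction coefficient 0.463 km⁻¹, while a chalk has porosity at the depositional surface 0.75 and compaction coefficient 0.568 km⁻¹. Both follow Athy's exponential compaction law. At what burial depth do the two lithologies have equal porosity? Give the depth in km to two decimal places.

Set n₀ₐ e^(−βₐd) = n₀ᵦ e^(−βᵦd) ⇒ ln(n₀ₐ/n₀ᵦ) = (βₐ − βᵦ)·d
d = ln(0.62/0.75) / (0.463 − 0.568) = -0.1904 / -0.105 = 1.813 km

1.81 km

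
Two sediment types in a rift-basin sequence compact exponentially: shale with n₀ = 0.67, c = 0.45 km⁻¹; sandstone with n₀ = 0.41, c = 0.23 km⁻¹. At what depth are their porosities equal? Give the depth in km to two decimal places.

2.23 km

Set n₀ₐ e^(−cₐZ) = n₀ᵦ e^(−cᵦZ) ⇒ ln(n₀ₐ/n₀ᵦ) = (cₐ − cᵦ)·Z
Z = ln(0.67/0.41) / (0.45 − 0.23) = 0.4911 / 0.22 = 2.232 km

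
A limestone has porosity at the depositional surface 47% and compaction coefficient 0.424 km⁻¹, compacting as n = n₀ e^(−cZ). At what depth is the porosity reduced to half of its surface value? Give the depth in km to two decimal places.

1.63 km

n/n₀ = 1/2 ⇒ exp(−c·Z) = 1/2 ⇒ Z = ln(2) / c
Z = 0.6931 / 0.424 = 1.635 km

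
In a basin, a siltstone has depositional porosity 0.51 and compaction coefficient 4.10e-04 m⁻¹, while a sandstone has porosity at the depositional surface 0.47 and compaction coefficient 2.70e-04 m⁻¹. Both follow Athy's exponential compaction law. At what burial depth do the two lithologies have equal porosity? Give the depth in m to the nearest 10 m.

Working in km (1 km = 1000 m; β in km⁻¹ = β in m⁻¹ × 1000):
Set φ₀ₐ e^(−βₐd) = φ₀ᵦ e^(−βᵦd) ⇒ ln(φ₀ₐ/φ₀ᵦ) = (βₐ − βᵦ)·d
d = ln(0.51/0.47) / (0.41 − 0.27) = 0.0817 / 0.14 = 0.583 km

580 m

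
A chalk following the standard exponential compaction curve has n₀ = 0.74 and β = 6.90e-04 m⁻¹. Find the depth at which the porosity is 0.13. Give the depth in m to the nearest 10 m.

Working in km (1 km = 1000 m; β in km⁻¹ = β in m⁻¹ × 1000):
Invert Athy's law: Z = ln(n₀/n) / β
Z = ln(0.74/0.13) / 0.69 = ln(5.692) / 0.69 = 1.7391 / 0.69 = 2.520 km

2520 m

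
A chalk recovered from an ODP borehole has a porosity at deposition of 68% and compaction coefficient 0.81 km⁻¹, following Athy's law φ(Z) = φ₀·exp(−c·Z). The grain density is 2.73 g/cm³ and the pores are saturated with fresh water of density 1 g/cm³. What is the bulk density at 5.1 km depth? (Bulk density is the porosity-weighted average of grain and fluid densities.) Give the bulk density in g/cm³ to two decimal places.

Porosity at depth: φ = 0.68·exp(−0.81×5.1) = 0.68×0.0161 = 0.0109
Bulk density: ρ_b = (1−φ)ρ_g + φ·ρ_f = 0.9891×2.73 + 0.0109×1
       = 2.700 + 0.011 = 2.711 g/cm³

2.71 g/cm³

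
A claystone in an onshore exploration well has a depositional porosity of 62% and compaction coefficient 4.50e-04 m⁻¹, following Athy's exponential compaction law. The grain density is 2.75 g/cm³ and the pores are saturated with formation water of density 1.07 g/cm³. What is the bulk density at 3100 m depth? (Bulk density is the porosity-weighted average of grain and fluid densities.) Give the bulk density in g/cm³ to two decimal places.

Working in km (1 km = 1000 m; k in km⁻¹ = k in m⁻¹ × 1000):
Porosity at depth: φ = 0.62·exp(−0.45×3.1) = 0.62×0.2478 = 0.1537
Bulk density: ρ_b = (1−φ)ρ_g + φ·ρ_f = 0.8463×2.75 + 0.1537×1.07
       = 2.327 + 0.164 = 2.492 g/cm³

2.49 g/cm³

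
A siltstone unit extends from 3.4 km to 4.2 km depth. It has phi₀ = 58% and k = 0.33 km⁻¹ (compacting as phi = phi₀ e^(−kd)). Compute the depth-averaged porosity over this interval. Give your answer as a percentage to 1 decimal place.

16.6%

⟨phi⟩ = (1/(d₂−d₁)) ∫ phi₀ e^(−kd) dd = phi₀·(e^(−k·d₁) − e^(−k·d₂)) / (k·(d₂−d₁))
e^(−0.33×3.4) = 0.3256; e^(−0.33×4.2) = 0.2501
⟨phi⟩ = 0.58 × (0.3256 − 0.2501) / (0.33 × 0.8) = 0.58 × 0.2862 = 0.1660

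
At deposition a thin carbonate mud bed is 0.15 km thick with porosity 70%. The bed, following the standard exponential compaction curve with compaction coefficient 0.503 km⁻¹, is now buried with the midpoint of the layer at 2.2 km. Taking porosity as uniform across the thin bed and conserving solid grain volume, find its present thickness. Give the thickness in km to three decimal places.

Porosity at 2.2 km: φ = 0.7·exp(−0.503×2.2) = 0.2315
Solid-volume conservation: h(1−φ) = h₀(1−φ₀) ⇒ h = h₀·(1−φ₀)/(1−φ)
h = 0.15 × (1 − 0.7)/(1 − 0.2315) = 0.15 × 0.3904 = 0.0586 km

0.059 km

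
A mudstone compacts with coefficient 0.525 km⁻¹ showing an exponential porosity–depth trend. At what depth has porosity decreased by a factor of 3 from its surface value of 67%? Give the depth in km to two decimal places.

n/n₀ = 1/3 ⇒ exp(−c·z) = 1/3 ⇒ z = ln(3) / c
z = 1.0986 / 0.525 = 2.093 km

2.09 km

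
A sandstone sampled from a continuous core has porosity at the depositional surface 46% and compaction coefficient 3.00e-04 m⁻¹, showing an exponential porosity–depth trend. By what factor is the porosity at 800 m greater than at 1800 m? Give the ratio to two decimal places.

1.35

Working in km (1 km = 1000 m; β in km⁻¹ = β in m⁻¹ × 1000):
phi(Z₁)/phi(Z₂) = e^(−β·Z₁)/e^(−β·Z₂) = e^{β(Z₂−Z₁)}
= exp(0.3 × 1) = exp(0.3) = 1.3499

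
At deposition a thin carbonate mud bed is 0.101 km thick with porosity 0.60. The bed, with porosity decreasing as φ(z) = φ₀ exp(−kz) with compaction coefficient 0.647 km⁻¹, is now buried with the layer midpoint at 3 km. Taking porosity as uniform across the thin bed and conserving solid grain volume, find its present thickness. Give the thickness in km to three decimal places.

Porosity at 3 km: φ = 0.6·exp(−0.647×3) = 0.0861
Solid-volume conservation: h(1−φ) = h₀(1−φ₀) ⇒ h = h₀·(1−φ₀)/(1−φ)
h = 0.101 × (1 − 0.6)/(1 − 0.0861) = 0.101 × 0.4377 = 0.0442 km

0.044 km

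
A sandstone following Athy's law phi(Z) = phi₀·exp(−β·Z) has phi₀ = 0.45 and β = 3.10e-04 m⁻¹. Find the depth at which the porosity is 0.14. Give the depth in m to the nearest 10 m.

3770 m

Working in km (1 km = 1000 m; β in km⁻¹ = β in m⁻¹ × 1000):
Invert Athy's law: Z = ln(phi₀/phi) / β
Z = ln(0.45/0.14) / 0.31 = ln(3.214) / 0.31 = 1.1676 / 0.31 = 3.766 km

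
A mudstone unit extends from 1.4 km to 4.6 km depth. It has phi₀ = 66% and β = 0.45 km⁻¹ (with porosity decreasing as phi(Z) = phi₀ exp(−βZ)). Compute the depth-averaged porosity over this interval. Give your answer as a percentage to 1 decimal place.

18.6%

⟨phi⟩ = (1/(Z₂−Z₁)) ∫ phi₀ e^(−βZ) dZ = phi₀·(e^(−β·Z₁) − e^(−β·Z₂)) / (β·(Z₂−Z₁))
e^(−0.45×1.4) = 0.5326; e^(−0.45×4.6) = 0.1262
⟨phi⟩ = 0.66 × (0.5326 − 0.1262) / (0.45 × 3.2) = 0.66 × 0.2822 = 0.1863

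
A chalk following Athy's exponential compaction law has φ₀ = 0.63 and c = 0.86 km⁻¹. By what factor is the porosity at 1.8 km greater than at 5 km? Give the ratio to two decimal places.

φ(d₁)/φ(d₂) = e^(−c·d₁)/e^(−c·d₂) = e^{c(d₂−d₁)}
= exp(0.86 × 3.2) = exp(2.752) = 15.6739

15.67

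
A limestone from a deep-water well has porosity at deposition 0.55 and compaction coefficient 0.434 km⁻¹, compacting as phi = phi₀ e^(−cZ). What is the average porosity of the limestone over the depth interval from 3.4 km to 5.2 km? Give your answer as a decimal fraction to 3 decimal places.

0.087

⟨phi⟩ = (1/(Z₂−Z₁)) ∫ phi₀ e^(−cZ) dZ = phi₀·(e^(−c·Z₁) − e^(−c·Z₂)) / (c·(Z₂−Z₁))
e^(−0.434×3.4) = 0.2286; e^(−0.434×5.2) = 0.1047
⟨phi⟩ = 0.55 × (0.2286 − 0.1047) / (0.434 × 1.8) = 0.55 × 0.1587 = 0.0873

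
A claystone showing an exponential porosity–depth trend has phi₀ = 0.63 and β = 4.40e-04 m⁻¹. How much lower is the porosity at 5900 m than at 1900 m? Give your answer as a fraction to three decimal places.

0.226

Working in km (1 km = 1000 m; β in km⁻¹ = β in m⁻¹ × 1000):
phi(1.9) = 0.63·e^(−0.44×1.9) = 0.2731
phi(5.9) = 0.63·e^(−0.44×5.9) = 0.0470
Δphi = 0.2731 − 0.0470 = 0.2261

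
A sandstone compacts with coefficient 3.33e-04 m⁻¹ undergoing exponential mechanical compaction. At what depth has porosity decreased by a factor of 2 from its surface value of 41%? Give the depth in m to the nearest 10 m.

2080 m

Working in km (1 km = 1000 m; k in km⁻¹ = k in m⁻¹ × 1000):
φ/φ₀ = 1/2 ⇒ exp(−k·z) = 1/2 ⇒ z = ln(2) / k
z = 0.6931 / 0.333 = 2.082 km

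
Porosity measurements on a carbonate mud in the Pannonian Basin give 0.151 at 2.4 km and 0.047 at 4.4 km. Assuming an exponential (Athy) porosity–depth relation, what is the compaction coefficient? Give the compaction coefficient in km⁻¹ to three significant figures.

Athy: phi(d) = phi₀ e^(−kd) ⇒ phi₁/phi₂ = e^{k(d₂−d₁)} ⇒ k = ln(phi₁/phi₂)/(d₂−d₁)
k = ln(0.151/0.047) / (4.4 − 2.4) = ln(3.213) / 2 = 1.1671 / 2 = 0.5836 km⁻¹

0.584 km⁻¹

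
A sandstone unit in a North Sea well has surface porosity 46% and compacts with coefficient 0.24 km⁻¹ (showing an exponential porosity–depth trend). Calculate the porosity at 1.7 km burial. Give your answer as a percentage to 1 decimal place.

φ = φ₀·exp(−c·d) = 0.46 × exp(−0.24 × 1.7) = 0.46 × exp(−0.408)
  = 0.46 × 0.6650 = 0.3059

30.6%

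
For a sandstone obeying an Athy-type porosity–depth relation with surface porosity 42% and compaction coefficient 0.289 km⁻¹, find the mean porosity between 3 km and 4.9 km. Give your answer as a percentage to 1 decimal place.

13.6%

⟨φ⟩ = (1/(z₂−z₁)) ∫ φ₀ e^(−βz) dz = φ₀·(e^(−β·z₁) − e^(−β·z₂)) / (β·(z₂−z₁))
e^(−0.289×3) = 0.4202; e^(−0.289×4.9) = 0.2427
⟨φ⟩ = 0.42 × (0.4202 − 0.2427) / (0.289 × 1.9) = 0.42 × 0.3234 = 0.1358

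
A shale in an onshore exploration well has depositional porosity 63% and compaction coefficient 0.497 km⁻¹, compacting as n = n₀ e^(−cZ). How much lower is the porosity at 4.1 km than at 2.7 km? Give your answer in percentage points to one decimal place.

n(2.7) = 0.63·e^(−0.497×2.7) = 0.1646
n(4.1) = 0.63·e^(−0.497×4.1) = 0.0821
Δn = 0.1646 − 0.0821 = 0.0825

8.3 percentage points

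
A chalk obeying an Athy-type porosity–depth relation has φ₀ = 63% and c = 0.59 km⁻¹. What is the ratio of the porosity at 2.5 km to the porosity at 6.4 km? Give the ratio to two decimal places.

9.98

φ(z₁)/φ(z₂) = e^(−c·z₁)/e^(−c·z₂) = e^{c(z₂−z₁)}
= exp(0.59 × 3.9) = exp(2.301) = 9.9842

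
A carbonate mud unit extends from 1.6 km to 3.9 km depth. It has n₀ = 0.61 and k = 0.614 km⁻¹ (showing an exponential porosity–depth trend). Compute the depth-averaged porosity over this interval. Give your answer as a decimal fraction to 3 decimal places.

0.122

⟨n⟩ = (1/(d₂−d₁)) ∫ n₀ e^(−kd) dd = n₀·(e^(−k·d₁) − e^(−k·d₂)) / (k·(d₂−d₁))
e^(−0.614×1.6) = 0.3744; e^(−0.614×3.9) = 0.0912
⟨n⟩ = 0.61 × (0.3744 − 0.0912) / (0.614 × 2.3) = 0.61 × 0.2005 = 0.1223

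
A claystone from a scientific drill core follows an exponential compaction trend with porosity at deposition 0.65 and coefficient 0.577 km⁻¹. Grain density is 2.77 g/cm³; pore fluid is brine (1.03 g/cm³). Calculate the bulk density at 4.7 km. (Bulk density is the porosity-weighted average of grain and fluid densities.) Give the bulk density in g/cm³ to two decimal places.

Porosity at depth: n = 0.65·exp(−0.577×4.7) = 0.65×0.0664 = 0.0432
Bulk density: ρ_b = (1−n)ρ_g + n·ρ_f = 0.9568×2.77 + 0.0432×1.03
       = 2.650 + 0.044 = 2.695 g/cm³

2.69 g/cm³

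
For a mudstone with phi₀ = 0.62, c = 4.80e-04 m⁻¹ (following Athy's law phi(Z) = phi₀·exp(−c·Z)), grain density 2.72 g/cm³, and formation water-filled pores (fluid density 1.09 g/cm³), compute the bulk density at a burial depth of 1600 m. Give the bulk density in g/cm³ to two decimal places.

2.25 g/cm³

Working in km (1 km = 1000 m; c in km⁻¹ = c in m⁻¹ × 1000):
Porosity at depth: phi = 0.62·exp(−0.48×1.6) = 0.62×0.4639 = 0.2876
Bulk density: ρ_b = (1−phi)ρ_g + phi·ρ_f = 0.7124×2.72 + 0.2876×1.09
       = 1.938 + 0.314 = 2.251 g/cm³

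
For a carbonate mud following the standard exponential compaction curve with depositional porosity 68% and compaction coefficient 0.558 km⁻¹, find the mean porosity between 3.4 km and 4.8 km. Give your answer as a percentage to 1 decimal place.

⟨n⟩ = (1/(Z₂−Z₁)) ∫ n₀ e^(−βZ) dZ = n₀·(e^(−β·Z₁) − e^(−β·Z₂)) / (β·(Z₂−Z₁))
e^(−0.558×3.4) = 0.1500; e^(−0.558×4.8) = 0.0687
⟨n⟩ = 0.68 × (0.1500 − 0.0687) / (0.558 × 1.4) = 0.68 × 0.1041 = 0.0708

7.1%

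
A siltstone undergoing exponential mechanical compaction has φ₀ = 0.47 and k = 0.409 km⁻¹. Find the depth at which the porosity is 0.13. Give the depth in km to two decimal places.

3.14 km

Invert Athy's law: d = ln(φ₀/φ) / k
d = ln(0.47/0.13) / 0.409 = ln(3.615) / 0.409 = 1.2852 / 0.409 = 3.142 km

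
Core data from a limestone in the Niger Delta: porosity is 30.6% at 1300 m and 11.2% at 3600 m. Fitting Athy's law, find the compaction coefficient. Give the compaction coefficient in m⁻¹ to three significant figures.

0.000437 m⁻¹

Working in km (1 km = 1000 m; β in km⁻¹ = β in m⁻¹ × 1000):
Athy: n(Z) = n₀ e^(−βZ) ⇒ n₁/n₂ = e^{β(Z₂−Z₁)} ⇒ β = ln(n₁/n₂)/(Z₂−Z₁)
β = ln(0.306/0.112) / (3.6 − 1.3) = ln(2.732) / 2.3 = 1.0051 / 2.3 = 0.437 km⁻¹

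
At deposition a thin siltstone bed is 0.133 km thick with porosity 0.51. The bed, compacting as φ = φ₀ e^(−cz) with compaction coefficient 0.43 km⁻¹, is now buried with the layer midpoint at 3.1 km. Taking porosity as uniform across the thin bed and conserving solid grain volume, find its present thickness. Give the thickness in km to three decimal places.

Porosity at 3.1 km: φ = 0.51·exp(−0.43×3.1) = 0.1345
Solid-volume conservation: h(1−φ) = h₀(1−φ₀) ⇒ h = h₀·(1−φ₀)/(1−φ)
h = 0.133 × (1 − 0.51)/(1 − 0.1345) = 0.133 × 0.5661 = 0.0753 km

0.075 km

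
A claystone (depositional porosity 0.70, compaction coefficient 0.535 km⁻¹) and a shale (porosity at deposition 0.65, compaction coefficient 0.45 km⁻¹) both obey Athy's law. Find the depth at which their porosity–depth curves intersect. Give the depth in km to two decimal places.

0.87 km

Set phi₀ₐ e^(−kₐd) = phi₀ᵦ e^(−kᵦd) ⇒ ln(phi₀ₐ/phi₀ᵦ) = (kₐ − kᵦ)·d
d = ln(0.7/0.65) / (0.535 − 0.45) = 0.0741 / 0.085 = 0.872 km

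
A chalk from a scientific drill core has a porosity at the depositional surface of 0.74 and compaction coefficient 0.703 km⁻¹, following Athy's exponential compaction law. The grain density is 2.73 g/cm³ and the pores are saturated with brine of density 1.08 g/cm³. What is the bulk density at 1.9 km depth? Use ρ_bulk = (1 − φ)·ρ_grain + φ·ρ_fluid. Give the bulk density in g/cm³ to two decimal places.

Porosity at depth: n = 0.74·exp(−0.703×1.9) = 0.74×0.2630 = 0.1946
Bulk density: ρ_b = (1−n)ρ_g + n·ρ_f = 0.8054×2.73 + 0.1946×1.08
       = 2.199 + 0.210 = 2.409 g/cm³

2.41 g/cm³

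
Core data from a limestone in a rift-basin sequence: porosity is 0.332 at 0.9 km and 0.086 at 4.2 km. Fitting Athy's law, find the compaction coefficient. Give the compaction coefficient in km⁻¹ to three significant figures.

Athy: phi(z) = phi₀ e^(−βz) ⇒ phi₁/phi₂ = e^{β(z₂−z₁)} ⇒ β = ln(phi₁/phi₂)/(z₂−z₁)
β = ln(0.332/0.086) / (4.2 − 0.9) = ln(3.86) / 3.3 = 1.3508 / 3.3 = 0.4093 km⁻¹

0.409 km⁻¹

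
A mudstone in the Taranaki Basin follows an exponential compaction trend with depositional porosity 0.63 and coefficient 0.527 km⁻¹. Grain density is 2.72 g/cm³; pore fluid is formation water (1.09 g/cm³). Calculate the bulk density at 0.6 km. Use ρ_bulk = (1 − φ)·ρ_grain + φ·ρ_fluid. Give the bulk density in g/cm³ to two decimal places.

1.97 g/cm³

Porosity at depth: phi = 0.63·exp(−0.527×0.6) = 0.63×0.7289 = 0.4592
Bulk density: ρ_b = (1−phi)ρ_g + phi·ρ_f = 0.5408×2.72 + 0.4592×1.09
       = 1.471 + 0.501 = 1.971 g/cm³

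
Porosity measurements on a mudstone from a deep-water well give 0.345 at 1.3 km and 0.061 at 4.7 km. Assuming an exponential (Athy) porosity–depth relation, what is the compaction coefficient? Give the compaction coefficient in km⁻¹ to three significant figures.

0.510 km⁻¹

Athy: phi(Z) = phi₀ e^(−βZ) ⇒ phi₁/phi₂ = e^{β(Z₂−Z₁)} ⇒ β = ln(phi₁/phi₂)/(Z₂−Z₁)
β = ln(0.345/0.061) / (4.7 − 1.3) = ln(5.656) / 3.4 = 1.7327 / 3.4 = 0.5096 km⁻¹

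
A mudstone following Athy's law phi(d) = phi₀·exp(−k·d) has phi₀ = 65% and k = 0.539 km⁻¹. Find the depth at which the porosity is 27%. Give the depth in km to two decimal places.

Invert Athy's law: d = ln(phi₀/phi) / k
d = ln(0.65/0.27) / 0.539 = ln(2.407) / 0.539 = 0.8786 / 0.539 = 1.630 km

1.63 km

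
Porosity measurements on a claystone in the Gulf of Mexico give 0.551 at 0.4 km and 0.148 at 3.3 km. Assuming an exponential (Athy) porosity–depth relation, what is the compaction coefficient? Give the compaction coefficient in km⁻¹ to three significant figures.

0.453 km⁻¹

Athy: phi(d) = phi₀ e^(−cd) ⇒ phi₁/phi₂ = e^{c(d₂−d₁)} ⇒ c = ln(phi₁/phi₂)/(d₂−d₁)
c = ln(0.551/0.148) / (3.3 − 0.4) = ln(3.723) / 2.9 = 1.3145 / 2.9 = 0.4533 km⁻¹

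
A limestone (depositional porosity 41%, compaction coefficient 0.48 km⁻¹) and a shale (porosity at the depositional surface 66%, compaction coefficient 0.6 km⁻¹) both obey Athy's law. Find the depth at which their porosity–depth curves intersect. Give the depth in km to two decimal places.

Set φ₀ₐ e^(−cₐd) = φ₀ᵦ e^(−cᵦd) ⇒ ln(φ₀ₐ/φ₀ᵦ) = (cₐ − cᵦ)·d
d = ln(0.41/0.66) / (0.48 − 0.6) = -0.4761 / -0.12 = 3.967 km

3.97 km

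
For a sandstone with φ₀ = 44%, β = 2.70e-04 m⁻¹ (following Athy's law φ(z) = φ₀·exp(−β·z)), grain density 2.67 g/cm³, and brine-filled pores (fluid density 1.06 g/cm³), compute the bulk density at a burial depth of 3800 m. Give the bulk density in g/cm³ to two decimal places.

Working in km (1 km = 1000 m; β in km⁻¹ = β in m⁻¹ × 1000):
Porosity at depth: φ = 0.44·exp(−0.27×3.8) = 0.44×0.3584 = 0.1577
Bulk density: ρ_b = (1−φ)ρ_g + φ·ρ_f = 0.8423×2.67 + 0.1577×1.06
       = 2.249 + 0.167 = 2.416 g/cm³

2.42 g/cm³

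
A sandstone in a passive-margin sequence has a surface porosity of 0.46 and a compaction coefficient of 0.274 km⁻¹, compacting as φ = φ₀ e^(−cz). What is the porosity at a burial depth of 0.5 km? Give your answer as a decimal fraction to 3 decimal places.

φ = φ₀·exp(−c·z) = 0.46 × exp(−0.274 × 0.5) = 0.46 × exp(−0.137)
  = 0.46 × 0.8720 = 0.4011

0.401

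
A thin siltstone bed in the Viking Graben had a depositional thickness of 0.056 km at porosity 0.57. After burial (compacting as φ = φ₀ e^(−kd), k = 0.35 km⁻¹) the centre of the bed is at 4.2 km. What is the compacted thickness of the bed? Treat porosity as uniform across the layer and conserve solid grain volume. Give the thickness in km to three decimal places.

Porosity at 4.2 km: φ = 0.57·exp(−0.35×4.2) = 0.1311
Solid-volume conservation: h(1−φ) = h₀(1−φ₀) ⇒ h = h₀·(1−φ₀)/(1−φ)
h = 0.056 × (1 − 0.57)/(1 − 0.1311) = 0.056 × 0.4949 = 0.0277 km

0.028 km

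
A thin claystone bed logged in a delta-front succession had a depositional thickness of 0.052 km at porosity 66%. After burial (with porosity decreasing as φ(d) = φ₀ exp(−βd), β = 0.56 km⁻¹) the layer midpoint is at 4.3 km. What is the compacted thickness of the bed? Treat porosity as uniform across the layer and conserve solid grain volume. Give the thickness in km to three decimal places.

0.019 km

Porosity at 4.3 km: φ = 0.66·exp(−0.56×4.3) = 0.0594
Solid-volume conservation: h(1−φ) = h₀(1−φ₀) ⇒ h = h₀·(1−φ₀)/(1−φ)
h = 0.052 × (1 − 0.66)/(1 − 0.0594) = 0.052 × 0.3615 = 0.0188 km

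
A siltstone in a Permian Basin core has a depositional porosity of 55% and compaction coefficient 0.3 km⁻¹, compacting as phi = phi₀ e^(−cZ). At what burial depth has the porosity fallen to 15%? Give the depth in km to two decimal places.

Invert Athy's law: Z = ln(phi₀/phi) / c
Z = ln(0.55/0.15) / 0.3 = ln(3.667) / 0.3 = 1.2993 / 0.3 = 4.331 km

4.33 km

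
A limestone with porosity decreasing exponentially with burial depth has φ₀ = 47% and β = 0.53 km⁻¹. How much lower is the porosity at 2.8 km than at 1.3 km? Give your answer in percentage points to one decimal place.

12.9 percentage points

φ(1.3) = 0.47·e^(−0.53×1.3) = 0.2360
φ(2.8) = 0.47·e^(−0.53×2.8) = 0.1066
Δφ = 0.2360 − 0.1066 = 0.1294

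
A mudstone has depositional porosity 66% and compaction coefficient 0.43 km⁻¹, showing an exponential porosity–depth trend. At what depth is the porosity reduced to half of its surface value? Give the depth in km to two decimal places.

1.61 km

n/n₀ = 1/2 ⇒ exp(−β·z) = 1/2 ⇒ z = ln(2) / β
z = 0.6931 / 0.43 = 1.612 km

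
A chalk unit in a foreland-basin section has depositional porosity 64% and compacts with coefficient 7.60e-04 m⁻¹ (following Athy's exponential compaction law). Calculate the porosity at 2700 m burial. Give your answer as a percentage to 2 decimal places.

Working in km (1 km = 1000 m; k in km⁻¹ = k in m⁻¹ × 1000):
n = n₀·exp(−k·d) = 0.64 × exp(−0.76 × 2.7) = 0.64 × exp(−2.052)
  = 0.64 × 0.1285 = 0.0822

8.22%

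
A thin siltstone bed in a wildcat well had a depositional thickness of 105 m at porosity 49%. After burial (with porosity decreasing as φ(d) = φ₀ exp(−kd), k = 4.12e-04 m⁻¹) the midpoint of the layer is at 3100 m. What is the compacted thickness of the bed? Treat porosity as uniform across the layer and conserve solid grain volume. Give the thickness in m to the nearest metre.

62 m

Working in km (1 km = 1000 m; k in km⁻¹ = k in m⁻¹ × 1000):
Porosity at 3.1 km: φ = 0.49·exp(−0.412×3.1) = 0.1366
Solid-volume conservation: h(1−φ) = h₀(1−φ₀) ⇒ h = h₀·(1−φ₀)/(1−φ)
h = 0.105 × (1 − 0.49)/(1 − 0.1366) = 0.105 × 0.5907 = 0.0620 km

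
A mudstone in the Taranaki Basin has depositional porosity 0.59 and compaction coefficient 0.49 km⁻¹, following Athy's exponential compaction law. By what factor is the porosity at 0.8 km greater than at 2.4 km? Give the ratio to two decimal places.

n(Z₁)/n(Z₂) = e^(−c·Z₁)/e^(−c·Z₂) = e^{c(Z₂−Z₁)}
= exp(0.49 × 1.6) = exp(0.784) = 2.1902

2.19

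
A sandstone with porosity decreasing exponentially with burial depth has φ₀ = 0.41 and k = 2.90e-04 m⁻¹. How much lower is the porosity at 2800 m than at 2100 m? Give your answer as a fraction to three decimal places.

Working in km (1 km = 1000 m; k in km⁻¹ = k in m⁻¹ × 1000):
φ(2.1) = 0.41·e^(−0.29×2.1) = 0.2230
φ(2.8) = 0.41·e^(−0.29×2.8) = 0.1820
Δφ = 0.2230 − 0.1820 = 0.0410

0.041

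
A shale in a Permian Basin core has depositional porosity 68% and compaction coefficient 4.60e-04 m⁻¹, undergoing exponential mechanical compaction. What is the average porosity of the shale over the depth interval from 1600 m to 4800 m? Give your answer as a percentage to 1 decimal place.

17.1%

Working in km (1 km = 1000 m; k in km⁻¹ = k in m⁻¹ × 1000):
⟨n⟩ = (1/(Z₂−Z₁)) ∫ n₀ e^(−kZ) dZ = n₀·(e^(−k·Z₁) − e^(−k·Z₂)) / (k·(Z₂−Z₁))
e^(−0.46×1.6) = 0.4790; e^(−0.46×4.8) = 0.1099
⟨n⟩ = 0.68 × (0.4790 − 0.1099) / (0.46 × 3.2) = 0.68 × 0.2508 = 0.1705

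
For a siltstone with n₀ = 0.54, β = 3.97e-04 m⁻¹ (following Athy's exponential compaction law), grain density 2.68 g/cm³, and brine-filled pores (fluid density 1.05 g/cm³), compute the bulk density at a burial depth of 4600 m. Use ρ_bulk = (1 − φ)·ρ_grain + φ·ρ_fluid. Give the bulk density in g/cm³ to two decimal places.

2.54 g/cm³

Working in km (1 km = 1000 m; β in km⁻¹ = β in m⁻¹ × 1000):
Porosity at depth: n = 0.54·exp(−0.397×4.6) = 0.54×0.1610 = 0.0870
Bulk density: ρ_b = (1−n)ρ_g + n·ρ_f = 0.9130×2.68 + 0.0870×1.05
       = 2.447 + 0.091 = 2.538 g/cm³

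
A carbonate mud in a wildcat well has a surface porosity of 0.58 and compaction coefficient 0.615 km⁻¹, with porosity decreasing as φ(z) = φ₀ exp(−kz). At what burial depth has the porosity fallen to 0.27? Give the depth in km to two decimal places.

Invert Athy's law: z = ln(φ₀/φ) / k
z = ln(0.58/0.27) / 0.615 = ln(2.148) / 0.615 = 0.7646 / 0.615 = 1.243 km

1.24 km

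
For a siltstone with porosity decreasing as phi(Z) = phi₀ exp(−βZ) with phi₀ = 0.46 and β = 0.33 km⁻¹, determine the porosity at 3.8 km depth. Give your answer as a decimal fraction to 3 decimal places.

phi = phi₀·exp(−β·Z) = 0.46 × exp(−0.33 × 3.8) = 0.46 × exp(−1.254)
  = 0.46 × 0.2854 = 0.1313

0.131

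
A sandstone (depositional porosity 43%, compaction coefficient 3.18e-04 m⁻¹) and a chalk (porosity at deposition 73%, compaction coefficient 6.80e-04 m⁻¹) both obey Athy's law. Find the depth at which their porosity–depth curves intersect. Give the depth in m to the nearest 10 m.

1460 m

Working in km (1 km = 1000 m; β in km⁻¹ = β in m⁻¹ × 1000):
Set n₀ₐ e^(−βₐd) = n₀ᵦ e^(−βᵦd) ⇒ ln(n₀ₐ/n₀ᵦ) = (βₐ − βᵦ)·d
d = ln(0.43/0.73) / (0.318 − 0.68) = -0.5293 / -0.362 = 1.462 km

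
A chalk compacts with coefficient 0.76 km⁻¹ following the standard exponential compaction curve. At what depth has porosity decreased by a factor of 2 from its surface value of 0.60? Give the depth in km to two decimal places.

0.91 km

n/n₀ = 1/2 ⇒ exp(−β·z) = 1/2 ⇒ z = ln(2) / β
z = 0.6931 / 0.76 = 0.912 km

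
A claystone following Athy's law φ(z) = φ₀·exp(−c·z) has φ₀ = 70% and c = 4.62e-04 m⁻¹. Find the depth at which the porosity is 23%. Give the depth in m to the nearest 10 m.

2410 m

Working in km (1 km = 1000 m; c in km⁻¹ = c in m⁻¹ × 1000):
Invert Athy's law: z = ln(φ₀/φ) / c
z = ln(0.7/0.23) / 0.462 = ln(3.043) / 0.462 = 1.1130 / 0.462 = 2.409 km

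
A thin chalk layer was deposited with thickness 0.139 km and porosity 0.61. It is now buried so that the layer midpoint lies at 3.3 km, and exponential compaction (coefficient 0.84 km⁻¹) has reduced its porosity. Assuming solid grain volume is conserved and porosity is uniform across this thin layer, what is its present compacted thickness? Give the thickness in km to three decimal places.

0.056 km

Porosity at 3.3 km: phi = 0.61·exp(−0.84×3.3) = 0.0381
Solid-volume conservation: h(1−phi) = h₀(1−phi₀) ⇒ h = h₀·(1−phi₀)/(1−phi)
h = 0.139 × (1 − 0.61)/(1 − 0.0381) = 0.139 × 0.4055 = 0.0564 km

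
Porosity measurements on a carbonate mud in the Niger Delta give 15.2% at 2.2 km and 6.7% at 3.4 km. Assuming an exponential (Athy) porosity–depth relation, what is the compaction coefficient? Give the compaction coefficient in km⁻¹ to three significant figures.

Athy: n(d) = n₀ e^(−cd) ⇒ n₁/n₂ = e^{c(d₂−d₁)} ⇒ c = ln(n₁/n₂)/(d₂−d₁)
c = ln(0.152/0.067) / (3.4 − 2.2) = ln(2.269) / 1.2 = 0.8192 / 1.2 = 0.6827 km⁻¹

0.683 km⁻¹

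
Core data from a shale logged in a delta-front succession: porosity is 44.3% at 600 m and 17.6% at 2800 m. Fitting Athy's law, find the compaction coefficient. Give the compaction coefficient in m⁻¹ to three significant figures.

Working in km (1 km = 1000 m; β in km⁻¹ = β in m⁻¹ × 1000):
Athy: φ(z) = φ₀ e^(−βz) ⇒ φ₁/φ₂ = e^{β(z₂−z₁)} ⇒ β = ln(φ₁/φ₂)/(z₂−z₁)
β = ln(0.443/0.176) / (2.8 − 0.6) = ln(2.517) / 2.2 = 0.9231 / 2.2 = 0.4196 km⁻¹

0.000420 m⁻¹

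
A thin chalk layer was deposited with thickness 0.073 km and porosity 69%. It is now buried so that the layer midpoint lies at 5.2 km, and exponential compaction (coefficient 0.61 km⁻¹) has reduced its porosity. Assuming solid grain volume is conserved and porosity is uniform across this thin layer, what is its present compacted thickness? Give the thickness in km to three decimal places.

Porosity at 5.2 km: n = 0.69·exp(−0.61×5.2) = 0.0289
Solid-volume conservation: h(1−n) = h₀(1−n₀) ⇒ h = h₀·(1−n₀)/(1−n)
h = 0.073 × (1 − 0.69)/(1 − 0.0289) = 0.073 × 0.3192 = 0.0233 km

0.023 km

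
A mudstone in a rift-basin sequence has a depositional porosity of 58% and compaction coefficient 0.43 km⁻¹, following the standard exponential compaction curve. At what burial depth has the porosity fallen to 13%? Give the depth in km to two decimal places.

3.48 km

Invert Athy's law: Z = ln(φ₀/φ) / β
Z = ln(0.58/0.13) / 0.43 = ln(4.462) / 0.43 = 1.4955 / 0.43 = 3.478 km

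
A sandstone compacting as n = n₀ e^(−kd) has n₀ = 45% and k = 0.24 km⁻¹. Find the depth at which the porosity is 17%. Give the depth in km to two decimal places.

Invert Athy's law: d = ln(n₀/n) / k
d = ln(0.45/0.17) / 0.24 = ln(2.647) / 0.24 = 0.9734 / 0.24 = 4.056 km

4.06 km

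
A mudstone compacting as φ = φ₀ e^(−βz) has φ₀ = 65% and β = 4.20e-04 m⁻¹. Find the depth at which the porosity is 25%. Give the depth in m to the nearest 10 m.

Working in km (1 km = 1000 m; β in km⁻¹ = β in m⁻¹ × 1000):
Invert Athy's law: z = ln(φ₀/φ) / β
z = ln(0.65/0.25) / 0.42 = ln(2.6) / 0.42 = 0.9555 / 0.42 = 2.275 km

2280 m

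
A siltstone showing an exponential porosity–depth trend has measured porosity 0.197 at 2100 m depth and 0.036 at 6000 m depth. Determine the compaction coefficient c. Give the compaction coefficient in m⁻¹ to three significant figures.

0.000436 m⁻¹

Working in km (1 km = 1000 m; c in km⁻¹ = c in m⁻¹ × 1000):
Athy: n(Z) = n₀ e^(−cZ) ⇒ n₁/n₂ = e^{c(Z₂−Z₁)} ⇒ c = ln(n₁/n₂)/(Z₂−Z₁)
c = ln(0.197/0.036) / (6 − 2.1) = ln(5.472) / 3.9 = 1.6997 / 3.9 = 0.4358 km⁻¹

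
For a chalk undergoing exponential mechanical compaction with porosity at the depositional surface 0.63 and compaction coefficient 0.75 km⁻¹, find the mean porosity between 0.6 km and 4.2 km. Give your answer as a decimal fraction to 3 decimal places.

0.139

⟨φ⟩ = (1/(Z₂−Z₁)) ∫ φ₀ e^(−βZ) dZ = φ₀·(e^(−β·Z₁) − e^(−β·Z₂)) / (β·(Z₂−Z₁))
e^(−0.75×0.6) = 0.6376; e^(−0.75×4.2) = 0.0429
⟨φ⟩ = 0.63 × (0.6376 − 0.0429) / (0.75 × 3.6) = 0.63 × 0.2203 = 0.1388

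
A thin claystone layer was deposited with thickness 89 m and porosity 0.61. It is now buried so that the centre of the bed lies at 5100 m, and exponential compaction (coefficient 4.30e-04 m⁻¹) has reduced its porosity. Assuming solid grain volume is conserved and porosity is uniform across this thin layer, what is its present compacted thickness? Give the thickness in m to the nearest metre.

37 m

Working in km (1 km = 1000 m; c in km⁻¹ = c in m⁻¹ × 1000):
Porosity at 5.1 km: phi = 0.61·exp(−0.43×5.1) = 0.0681
Solid-volume conservation: h(1−phi) = h₀(1−phi₀) ⇒ h = h₀·(1−phi₀)/(1−phi)
h = 0.089 × (1 − 0.61)/(1 − 0.0681) = 0.089 × 0.4185 = 0.0372 km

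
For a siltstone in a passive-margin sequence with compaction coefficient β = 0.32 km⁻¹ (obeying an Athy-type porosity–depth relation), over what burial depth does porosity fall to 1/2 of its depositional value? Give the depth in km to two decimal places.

2.17 km

phi/phi₀ = 1/2 ⇒ exp(−β·Z) = 1/2 ⇒ Z = ln(2) / β
Z = 0.6931 / 0.32 = 2.166 km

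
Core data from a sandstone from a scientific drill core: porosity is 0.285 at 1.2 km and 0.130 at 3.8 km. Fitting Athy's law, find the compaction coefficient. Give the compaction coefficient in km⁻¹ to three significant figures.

Athy: n(z) = n₀ e^(−kz) ⇒ n₁/n₂ = e^{k(z₂−z₁)} ⇒ k = ln(n₁/n₂)/(z₂−z₁)
k = ln(0.285/0.13) / (3.8 − 1.2) = ln(2.192) / 2.6 = 0.7850 / 2.6 = 0.3019 km⁻¹

0.302 km⁻¹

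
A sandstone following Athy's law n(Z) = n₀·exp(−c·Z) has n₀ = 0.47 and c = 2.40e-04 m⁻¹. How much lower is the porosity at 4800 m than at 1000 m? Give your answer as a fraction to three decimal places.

0.221

Working in km (1 km = 1000 m; c in km⁻¹ = c in m⁻¹ × 1000):
n(1) = 0.47·e^(−0.24×1) = 0.3697
n(4.8) = 0.47·e^(−0.24×4.8) = 0.1485
Δn = 0.3697 − 0.1485 = 0.2212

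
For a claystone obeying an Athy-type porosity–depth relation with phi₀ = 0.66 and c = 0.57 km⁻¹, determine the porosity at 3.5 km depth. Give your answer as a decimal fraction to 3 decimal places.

phi = phi₀·exp(−c·d) = 0.66 × exp(−0.57 × 3.5) = 0.66 × exp(−1.995)
  = 0.66 × 0.1360 = 0.0898

0.090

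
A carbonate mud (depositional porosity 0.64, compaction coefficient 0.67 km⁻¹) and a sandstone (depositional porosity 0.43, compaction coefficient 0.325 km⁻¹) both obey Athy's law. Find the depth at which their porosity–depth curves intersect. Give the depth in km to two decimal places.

Set phi₀ₐ e^(−cₐz) = phi₀ᵦ e^(−cᵦz) ⇒ ln(phi₀ₐ/phi₀ᵦ) = (cₐ − cᵦ)·z
z = ln(0.64/0.43) / (0.67 − 0.325) = 0.3977 / 0.345 = 1.153 km

1.15 km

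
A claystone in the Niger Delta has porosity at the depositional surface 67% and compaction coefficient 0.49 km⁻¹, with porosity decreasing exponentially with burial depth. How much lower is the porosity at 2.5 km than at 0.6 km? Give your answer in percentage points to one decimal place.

30.3 percentage points

n(0.6) = 0.67·e^(−0.49×0.6) = 0.4993
n(2.5) = 0.67·e^(−0.49×2.5) = 0.1968
Δn = 0.4993 − 0.1968 = 0.3025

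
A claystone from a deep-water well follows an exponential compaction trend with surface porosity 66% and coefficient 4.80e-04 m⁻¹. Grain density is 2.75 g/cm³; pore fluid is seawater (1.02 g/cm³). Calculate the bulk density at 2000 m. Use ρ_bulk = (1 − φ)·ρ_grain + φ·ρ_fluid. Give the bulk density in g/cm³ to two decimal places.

Working in km (1 km = 1000 m; β in km⁻¹ = β in m⁻¹ × 1000):
Porosity at depth: n = 0.66·exp(−0.48×2) = 0.66×0.3829 = 0.2527
Bulk density: ρ_b = (1−n)ρ_g + n·ρ_f = 0.7473×2.75 + 0.2527×1.02
       = 2.055 + 0.258 = 2.313 g/cm³

2.31 g/cm³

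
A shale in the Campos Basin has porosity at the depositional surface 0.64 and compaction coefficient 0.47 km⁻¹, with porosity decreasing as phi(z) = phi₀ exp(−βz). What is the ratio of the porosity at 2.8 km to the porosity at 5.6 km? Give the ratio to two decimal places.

phi(z₁)/phi(z₂) = e^(−β·z₁)/e^(−β·z₂) = e^{β(z₂−z₁)}
= exp(0.47 × 2.8) = exp(1.316) = 3.7285

3.73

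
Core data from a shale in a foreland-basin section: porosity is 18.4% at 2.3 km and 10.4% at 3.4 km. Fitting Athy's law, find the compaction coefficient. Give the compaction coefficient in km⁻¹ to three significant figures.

Athy: n(d) = n₀ e^(−cd) ⇒ n₁/n₂ = e^{c(d₂−d₁)} ⇒ c = ln(n₁/n₂)/(d₂−d₁)
c = ln(0.184/0.104) / (3.4 − 2.3) = ln(1.769) / 1.1 = 0.5705 / 1.1 = 0.5187 km⁻¹

0.519 km⁻¹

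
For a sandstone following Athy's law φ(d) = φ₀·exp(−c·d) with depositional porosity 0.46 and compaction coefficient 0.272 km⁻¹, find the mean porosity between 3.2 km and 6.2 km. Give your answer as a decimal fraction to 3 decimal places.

⟨φ⟩ = (1/(d₂−d₁)) ∫ φ₀ e^(−cd) dd = φ₀·(e^(−c·d₁) − e^(−c·d₂)) / (c·(d₂−d₁))
e^(−0.272×3.2) = 0.4188; e^(−0.272×6.2) = 0.1852
⟨φ⟩ = 0.46 × (0.4188 − 0.1852) / (0.272 × 3) = 0.46 × 0.2863 = 0.1317

0.132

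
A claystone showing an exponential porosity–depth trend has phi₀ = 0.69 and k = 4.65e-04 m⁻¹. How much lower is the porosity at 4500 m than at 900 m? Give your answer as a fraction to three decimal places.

0.369

Working in km (1 km = 1000 m; k in km⁻¹ = k in m⁻¹ × 1000):
phi(0.9) = 0.69·e^(−0.465×0.9) = 0.4540
phi(4.5) = 0.69·e^(−0.465×4.5) = 0.0851
Δphi = 0.4540 − 0.0851 = 0.3689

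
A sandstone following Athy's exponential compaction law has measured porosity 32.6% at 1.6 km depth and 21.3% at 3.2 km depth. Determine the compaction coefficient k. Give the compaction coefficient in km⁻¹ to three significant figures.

0.266 km⁻¹

Athy: n(Z) = n₀ e^(−kZ) ⇒ n₁/n₂ = e^{k(Z₂−Z₁)} ⇒ k = ln(n₁/n₂)/(Z₂−Z₁)
k = ln(0.326/0.213) / (3.2 − 1.6) = ln(1.531) / 1.6 = 0.4256 / 1.6 = 0.266 km⁻¹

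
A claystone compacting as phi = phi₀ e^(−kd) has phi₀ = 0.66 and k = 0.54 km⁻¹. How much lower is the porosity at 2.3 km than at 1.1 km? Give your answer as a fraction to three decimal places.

phi(1.1) = 0.66·e^(−0.54×1.1) = 0.3644
phi(2.3) = 0.66·e^(−0.54×2.3) = 0.1906
Δphi = 0.3644 − 0.1906 = 0.1738

0.174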